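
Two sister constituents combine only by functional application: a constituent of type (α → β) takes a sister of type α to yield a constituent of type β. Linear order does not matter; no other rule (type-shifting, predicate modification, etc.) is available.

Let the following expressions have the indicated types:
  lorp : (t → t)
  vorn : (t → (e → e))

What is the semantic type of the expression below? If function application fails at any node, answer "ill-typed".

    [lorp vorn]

At [lorp vorn]: neither (t → t) nor (t → (e → e)) can take the other as argument; the node is ill-typed.

ill-typed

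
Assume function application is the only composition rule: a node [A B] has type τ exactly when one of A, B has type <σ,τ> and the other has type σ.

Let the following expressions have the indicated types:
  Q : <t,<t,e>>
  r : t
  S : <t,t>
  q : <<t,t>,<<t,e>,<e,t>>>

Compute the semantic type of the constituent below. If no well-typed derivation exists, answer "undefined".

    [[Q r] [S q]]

<e,t>

[Q r]: functor Q : <t,<t,e>>, argument r : t; result <t,e>.
[S q]: functor q : <<t,t>,<<t,e>,<e,t>>>, argument S : <t,t>; result <<t,e>,<e,t>>.
[[Q r] [S q]]: functor [S q] : <<t,e>,<e,t>>, argument [Q r] : <t,e>; result <e,t>.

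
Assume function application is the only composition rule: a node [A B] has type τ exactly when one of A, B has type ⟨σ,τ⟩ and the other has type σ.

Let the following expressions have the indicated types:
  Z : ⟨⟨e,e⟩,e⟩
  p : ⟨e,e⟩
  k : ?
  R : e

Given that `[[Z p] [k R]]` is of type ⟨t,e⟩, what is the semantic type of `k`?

⟨e,⟨e,⟨t,e⟩⟩⟩

At [[Z p] [k R]] (required: ⟨t,e⟩): [Z p] is e, which is not a function with range ⟨t,e⟩; hence [k R] is the functor — type ⟨e,⟨t,e⟩⟩.
At [k R] (required: ⟨e,⟨t,e⟩⟩): R is e, which is not a function with range ⟨e,⟨t,e⟩⟩; hence k is the functor — type ⟨e,⟨e,⟨t,e⟩⟩⟩.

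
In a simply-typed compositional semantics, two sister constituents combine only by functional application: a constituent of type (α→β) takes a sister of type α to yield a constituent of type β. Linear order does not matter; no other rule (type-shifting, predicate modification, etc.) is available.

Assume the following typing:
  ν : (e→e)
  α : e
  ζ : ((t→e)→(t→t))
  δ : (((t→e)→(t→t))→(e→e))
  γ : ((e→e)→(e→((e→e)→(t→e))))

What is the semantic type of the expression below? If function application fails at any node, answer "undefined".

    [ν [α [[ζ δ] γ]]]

[ζ δ]: δ is (((t→e)→(t→t))→(e→e)), ζ is ((t→e)→(t→t)); result (e→e).
[[ζ δ] γ]: γ is ((e→e)→(e→((e→e)→(t→e)))), [ζ δ] is (e→e); result (e→((e→e)→(t→e))).
[α [[ζ δ] γ]]: [[ζ δ] γ] is (e→((e→e)→(t→e))), α is e; result ((e→e)→(t→e)).
[ν [α [[ζ δ] γ]]]: [α [[ζ δ] γ]] is ((e→e)→(t→e)), ν is (e→e); result (t→e).

(t→e)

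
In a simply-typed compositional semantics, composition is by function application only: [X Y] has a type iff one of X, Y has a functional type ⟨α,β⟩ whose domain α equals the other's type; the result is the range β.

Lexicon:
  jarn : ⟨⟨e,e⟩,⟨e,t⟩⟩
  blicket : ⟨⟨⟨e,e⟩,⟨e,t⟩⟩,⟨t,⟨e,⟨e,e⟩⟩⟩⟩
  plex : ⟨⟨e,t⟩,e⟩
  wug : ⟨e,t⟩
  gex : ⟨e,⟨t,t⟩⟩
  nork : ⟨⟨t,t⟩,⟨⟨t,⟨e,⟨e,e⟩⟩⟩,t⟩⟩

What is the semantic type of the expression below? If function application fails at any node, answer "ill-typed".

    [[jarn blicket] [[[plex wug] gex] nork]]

[jarn blicket]: ⟨⟨⟨e,e⟩,⟨e,t⟩⟩,⟨t,⟨e,⟨e,e⟩⟩⟩⟩ applied to ⟨⟨e,e⟩,⟨e,t⟩⟩ yields ⟨t,⟨e,⟨e,e⟩⟩⟩.
[plex wug]: ⟨⟨e,t⟩,e⟩ applied to ⟨e,t⟩ yields e.
[[plex wug] gex]: ⟨e,⟨t,t⟩⟩ applied to e yields ⟨t,t⟩.
[[[plex wug] gex] nork]: ⟨⟨t,t⟩,⟨⟨t,⟨e,⟨e,e⟩⟩⟩,t⟩⟩ applied to ⟨t,t⟩ yields ⟨⟨t,⟨e,⟨e,e⟩⟩⟩,t⟩.
[[jarn blicket] [[[plex wug] gex] nork]]: ⟨⟨t,⟨e,⟨e,e⟩⟩⟩,t⟩ applied to ⟨t,⟨e,⟨e,e⟩⟩⟩ yields t.

t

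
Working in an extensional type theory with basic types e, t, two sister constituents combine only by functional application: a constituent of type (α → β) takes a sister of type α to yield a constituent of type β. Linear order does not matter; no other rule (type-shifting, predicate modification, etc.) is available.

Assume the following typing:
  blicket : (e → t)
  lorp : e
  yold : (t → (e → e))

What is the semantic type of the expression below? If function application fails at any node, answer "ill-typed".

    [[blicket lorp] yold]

At [blicket lorp], blicket : (e → t) takes lorp : e, giving t.
At [[blicket lorp] yold], yold : (t → (e → e)) takes [blicket lorp] : t, giving (e → e).

(e → e)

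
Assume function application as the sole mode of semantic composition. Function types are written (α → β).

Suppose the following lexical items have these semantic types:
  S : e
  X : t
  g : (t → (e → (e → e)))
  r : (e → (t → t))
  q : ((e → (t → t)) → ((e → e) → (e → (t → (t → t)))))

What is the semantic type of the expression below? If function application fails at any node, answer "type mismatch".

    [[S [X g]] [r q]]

At [X g], g : (t → (e → (e → e))) takes X : t, giving (e → (e → e)).
At [S [X g]], [X g] : (e → (e → e)) takes S : e, giving (e → e).
At [r q], q : ((e → (t → t)) → ((e → e) → (e → (t → (t → t))))) takes r : (e → (t → t)), giving ((e → e) → (e → (t → (t → t)))).
At [[S [X g]] [r q]], [r q] : ((e → e) → (e → (t → (t → t)))) takes [S [X g]] : (e → e), giving (e → (t → (t → t))).

(e → (t → (t → t)))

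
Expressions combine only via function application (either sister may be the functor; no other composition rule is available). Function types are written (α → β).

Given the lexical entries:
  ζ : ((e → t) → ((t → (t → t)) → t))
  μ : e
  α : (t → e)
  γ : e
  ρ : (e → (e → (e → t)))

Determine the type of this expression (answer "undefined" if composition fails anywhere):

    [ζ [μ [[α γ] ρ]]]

[α γ]: (t → e) with e — neither is a function whose domain matches the other; composition fails here.

undefined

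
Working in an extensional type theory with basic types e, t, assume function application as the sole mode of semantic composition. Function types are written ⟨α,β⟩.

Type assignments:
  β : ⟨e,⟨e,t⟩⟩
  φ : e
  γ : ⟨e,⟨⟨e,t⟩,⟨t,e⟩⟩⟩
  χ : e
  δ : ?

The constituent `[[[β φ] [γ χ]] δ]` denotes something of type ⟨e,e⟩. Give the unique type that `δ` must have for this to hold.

[[[β φ] [γ χ]] δ] is required to be ⟨e,e⟩. [[β φ] [γ χ]] : ⟨t,e⟩ cannot yield ⟨e,e⟩ as functor, so δ : ⟨⟨t,e⟩,⟨e,e⟩⟩.

⟨⟨t,e⟩,⟨e,e⟩⟩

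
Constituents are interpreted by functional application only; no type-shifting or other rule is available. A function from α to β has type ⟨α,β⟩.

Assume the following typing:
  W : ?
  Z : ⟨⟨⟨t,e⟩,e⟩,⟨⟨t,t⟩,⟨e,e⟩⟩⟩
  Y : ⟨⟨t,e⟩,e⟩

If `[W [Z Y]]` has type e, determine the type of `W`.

⟨⟨⟨t,t⟩,⟨e,e⟩⟩,e⟩

For [W [Z Y]] to have type e with [Z Y] of type ⟨⟨t,t⟩,⟨e,e⟩⟩, W must be the function: W : ⟨⟨⟨t,t⟩,⟨e,e⟩⟩,e⟩.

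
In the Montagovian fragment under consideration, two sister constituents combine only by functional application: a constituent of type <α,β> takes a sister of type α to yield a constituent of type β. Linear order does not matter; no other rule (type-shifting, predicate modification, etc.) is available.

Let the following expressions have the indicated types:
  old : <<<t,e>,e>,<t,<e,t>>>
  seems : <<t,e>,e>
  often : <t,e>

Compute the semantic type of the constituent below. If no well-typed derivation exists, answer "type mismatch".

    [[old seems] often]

type mismatch

[old seems]: <<<t,e>,e>,<t,<e,t>>> applied to <<t,e>,e> yields <t,<e,t>>.
At [[old seems] often]: neither <t,<e,t>> nor <t,e> can take the other as argument; the node is ill-typed.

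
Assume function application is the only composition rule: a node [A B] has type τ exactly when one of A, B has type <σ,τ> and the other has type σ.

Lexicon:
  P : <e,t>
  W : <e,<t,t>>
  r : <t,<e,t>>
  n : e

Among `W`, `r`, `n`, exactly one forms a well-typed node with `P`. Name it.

n

W : <e,<t,t>> — no; P wants e, and W wants e.
r : <t,<e,t>> — no; P wants e, and r wants t.
n — combines: P : <e,t> takes n : e as argument, giving t.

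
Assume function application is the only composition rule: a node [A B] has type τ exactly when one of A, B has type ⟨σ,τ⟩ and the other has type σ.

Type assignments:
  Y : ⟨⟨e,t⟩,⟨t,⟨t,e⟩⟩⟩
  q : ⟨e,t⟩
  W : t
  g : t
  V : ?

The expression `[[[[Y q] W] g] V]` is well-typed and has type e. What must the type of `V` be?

⟨e,e⟩

For [[[[Y q] W] g] V] to have type e with [[[Y q] W] g] of type e, V must be the function: V : ⟨e,e⟩.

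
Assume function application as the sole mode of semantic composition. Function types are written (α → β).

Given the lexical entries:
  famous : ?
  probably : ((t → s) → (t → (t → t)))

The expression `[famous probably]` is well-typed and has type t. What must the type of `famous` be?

(((t → s) → (t → (t → t))) → t)

[famous probably] is required to be t. probably : ((t → s) → (t → (t → t))) cannot yield t as functor, so famous : (((t → s) → (t → (t → t))) → t).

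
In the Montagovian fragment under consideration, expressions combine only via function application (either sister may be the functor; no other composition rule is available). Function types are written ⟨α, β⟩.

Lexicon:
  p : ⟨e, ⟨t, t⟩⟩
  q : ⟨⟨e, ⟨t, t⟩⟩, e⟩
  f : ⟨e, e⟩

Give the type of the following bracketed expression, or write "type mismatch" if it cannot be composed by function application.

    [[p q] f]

[p q]: q is ⟨⟨e, ⟨t, t⟩⟩, e⟩, p is ⟨e, ⟨t, t⟩⟩; result e.
[[p q] f]: f is ⟨e, e⟩, [p q] is e; result e.

e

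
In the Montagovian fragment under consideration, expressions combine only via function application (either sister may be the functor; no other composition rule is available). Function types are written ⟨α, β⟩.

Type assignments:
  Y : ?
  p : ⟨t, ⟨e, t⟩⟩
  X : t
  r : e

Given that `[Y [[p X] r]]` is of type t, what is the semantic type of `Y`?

[Y [[p X] r]] must have type t. The sister [[p X] r] has type t; that is not a function onto t, so Y must be the functor, of type ⟨t, t⟩.

⟨t, t⟩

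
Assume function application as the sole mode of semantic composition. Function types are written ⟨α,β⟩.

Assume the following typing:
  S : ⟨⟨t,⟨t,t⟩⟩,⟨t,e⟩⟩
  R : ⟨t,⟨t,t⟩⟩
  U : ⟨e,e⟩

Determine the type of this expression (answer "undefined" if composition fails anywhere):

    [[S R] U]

At [S R], S : ⟨⟨t,⟨t,t⟩⟩,⟨t,e⟩⟩ takes R : ⟨t,⟨t,t⟩⟩, giving ⟨t,e⟩.
[[S R] U]: ⟨t,e⟩ with ⟨e,e⟩ — neither is a function whose domain matches the other; composition fails here.

undefined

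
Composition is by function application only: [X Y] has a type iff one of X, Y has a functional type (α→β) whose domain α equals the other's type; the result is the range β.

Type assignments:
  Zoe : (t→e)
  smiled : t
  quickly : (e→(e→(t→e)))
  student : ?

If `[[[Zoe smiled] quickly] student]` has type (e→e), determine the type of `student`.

((e→(t→e))→(e→e))

[[[Zoe smiled] quickly] student] must have type (e→e). The sister [[Zoe smiled] quickly] has type (e→(t→e)); that is not a function onto (e→e), so student must be the functor, of type ((e→(t→e))→(e→e)).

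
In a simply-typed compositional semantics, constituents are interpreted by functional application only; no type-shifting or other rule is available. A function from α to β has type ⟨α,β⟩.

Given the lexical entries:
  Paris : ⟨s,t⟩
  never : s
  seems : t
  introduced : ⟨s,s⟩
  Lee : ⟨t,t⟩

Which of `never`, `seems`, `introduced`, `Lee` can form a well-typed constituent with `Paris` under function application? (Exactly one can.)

never — combines: Paris : ⟨s,t⟩ takes never : s as argument, giving t.
seems : t — does not combine with Paris.
introduced : ⟨s,s⟩ — does not combine with Paris.
Lee : ⟨t,t⟩ — does not combine with Paris.

never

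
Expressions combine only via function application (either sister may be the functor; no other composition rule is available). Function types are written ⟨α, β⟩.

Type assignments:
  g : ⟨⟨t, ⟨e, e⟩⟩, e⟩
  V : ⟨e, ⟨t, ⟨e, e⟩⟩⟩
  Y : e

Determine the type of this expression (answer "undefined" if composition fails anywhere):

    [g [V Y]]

At [V Y], V : ⟨e, ⟨t, ⟨e, e⟩⟩⟩ takes Y : e, giving ⟨t, ⟨e, e⟩⟩.
At [g [V Y]], g : ⟨⟨t, ⟨e, e⟩⟩, e⟩ takes [V Y] : ⟨t, ⟨e, e⟩⟩, giving e.

e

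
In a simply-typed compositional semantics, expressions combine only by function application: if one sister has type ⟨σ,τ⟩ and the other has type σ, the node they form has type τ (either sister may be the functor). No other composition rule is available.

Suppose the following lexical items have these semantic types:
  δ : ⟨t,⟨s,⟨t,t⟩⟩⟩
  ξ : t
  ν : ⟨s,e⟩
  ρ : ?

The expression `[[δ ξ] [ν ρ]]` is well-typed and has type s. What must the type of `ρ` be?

⟨⟨s,e⟩,⟨⟨s,⟨t,t⟩⟩,s⟩⟩

For [[δ ξ] [ν ρ]] to have type s with [δ ξ] of type ⟨s,⟨t,t⟩⟩, [ν ρ] must be the function: [ν ρ] : ⟨⟨s,⟨t,t⟩⟩,s⟩.
For [ν ρ] to have type ⟨⟨s,⟨t,t⟩⟩,s⟩ with ν of type ⟨s,e⟩, ρ must be the function: ρ : ⟨⟨s,e⟩,⟨⟨s,⟨t,t⟩⟩,s⟩⟩.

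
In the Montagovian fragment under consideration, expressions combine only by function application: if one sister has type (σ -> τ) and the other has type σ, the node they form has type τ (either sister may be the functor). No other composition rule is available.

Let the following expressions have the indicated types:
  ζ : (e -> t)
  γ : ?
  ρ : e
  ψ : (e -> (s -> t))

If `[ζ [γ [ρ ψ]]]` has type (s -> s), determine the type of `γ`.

For [ζ [γ [ρ ψ]]] to have type (s -> s) with ζ of type (e -> t), [γ [ρ ψ]] must be the function: [γ [ρ ψ]] : ((e -> t) -> (s -> s)).
For [γ [ρ ψ]] to have type ((e -> t) -> (s -> s)) with [ρ ψ] of type (s -> t), γ must be the function: γ : ((s -> t) -> ((e -> t) -> (s -> s))).

((s -> t) -> ((e -> t) -> (s -> s)))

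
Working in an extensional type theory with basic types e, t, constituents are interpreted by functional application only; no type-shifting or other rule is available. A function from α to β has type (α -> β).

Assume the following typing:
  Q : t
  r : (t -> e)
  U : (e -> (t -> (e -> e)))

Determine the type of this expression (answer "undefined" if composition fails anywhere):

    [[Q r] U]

(t -> (e -> e))

[Q r]: r is (t -> e), Q is t; result e.
[[Q r] U]: U is (e -> (t -> (e -> e))), [Q r] is e; result (t -> (e -> e)).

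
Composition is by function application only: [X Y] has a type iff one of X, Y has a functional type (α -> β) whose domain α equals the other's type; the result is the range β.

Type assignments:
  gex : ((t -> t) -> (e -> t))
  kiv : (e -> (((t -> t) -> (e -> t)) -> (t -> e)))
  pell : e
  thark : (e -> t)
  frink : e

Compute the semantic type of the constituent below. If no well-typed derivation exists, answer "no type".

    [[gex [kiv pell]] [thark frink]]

At [kiv pell], kiv : (e -> (((t -> t) -> (e -> t)) -> (t -> e))) takes pell : e, giving (((t -> t) -> (e -> t)) -> (t -> e)).
At [gex [kiv pell]], [kiv pell] : (((t -> t) -> (e -> t)) -> (t -> e)) takes gex : ((t -> t) -> (e -> t)), giving (t -> e).
At [thark frink], thark : (e -> t) takes frink : e, giving t.
At [[gex [kiv pell]] [thark frink]], [gex [kiv pell]] : (t -> e) takes [thark frink] : t, giving e.

e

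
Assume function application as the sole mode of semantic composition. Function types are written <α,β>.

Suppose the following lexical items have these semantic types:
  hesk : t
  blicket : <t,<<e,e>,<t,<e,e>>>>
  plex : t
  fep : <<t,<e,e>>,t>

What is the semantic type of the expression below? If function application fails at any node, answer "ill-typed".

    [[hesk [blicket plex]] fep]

At [blicket plex], blicket : <t,<<e,e>,<t,<e,e>>>> takes plex : t, giving <<e,e>,<t,<e,e>>>.
[hesk [blicket plex]]: t with <<e,e>,<t,<e,e>>> — neither is a function whose domain matches the other; composition fails here.

ill-typed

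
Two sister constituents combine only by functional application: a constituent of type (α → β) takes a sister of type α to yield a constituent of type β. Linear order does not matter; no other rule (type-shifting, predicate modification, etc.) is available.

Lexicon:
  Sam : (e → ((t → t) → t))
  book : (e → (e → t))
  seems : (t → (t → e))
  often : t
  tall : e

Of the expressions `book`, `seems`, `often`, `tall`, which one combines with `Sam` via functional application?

book : (e → (e → t)) — no; Sam wants e, and book wants e.
seems : (t → (t → e)) — no; Sam wants e, and seems wants t.
often : t — no; Sam wants e, and often wants nothing (atomic).
tall — combines: Sam : (e → ((t → t) → t)) takes tall : e as argument, giving ((t → t) → t).

tall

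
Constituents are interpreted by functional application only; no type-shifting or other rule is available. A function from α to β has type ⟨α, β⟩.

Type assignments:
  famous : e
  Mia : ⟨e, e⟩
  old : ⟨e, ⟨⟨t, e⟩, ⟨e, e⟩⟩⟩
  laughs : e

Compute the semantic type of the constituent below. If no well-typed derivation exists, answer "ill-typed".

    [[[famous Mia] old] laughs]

ill-typed

At [famous Mia], Mia : ⟨e, e⟩ takes famous : e, giving e.
At [[famous Mia] old], old : ⟨e, ⟨⟨t, e⟩, ⟨e, e⟩⟩⟩ takes [famous Mia] : e, giving ⟨⟨t, e⟩, ⟨e, e⟩⟩.
[[[famous Mia] old] laughs]: ⟨⟨t, e⟩, ⟨e, e⟩⟩ with e — neither is a function whose domain matches the other; composition fails here.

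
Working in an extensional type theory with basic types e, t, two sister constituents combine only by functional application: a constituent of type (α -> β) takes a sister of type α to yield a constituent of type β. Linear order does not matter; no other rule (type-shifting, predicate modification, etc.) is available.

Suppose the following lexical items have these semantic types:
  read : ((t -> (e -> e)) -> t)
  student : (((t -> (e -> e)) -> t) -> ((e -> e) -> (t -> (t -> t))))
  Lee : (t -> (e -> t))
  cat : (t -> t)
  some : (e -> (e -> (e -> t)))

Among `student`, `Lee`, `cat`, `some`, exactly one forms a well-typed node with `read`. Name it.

student — combines: student : (((t -> (e -> e)) -> t) -> ((e -> e) -> (t -> (t -> t)))) takes read : ((t -> (e -> e)) -> t) as argument, giving ((e -> e) -> (t -> (t -> t))).
Lee : (t -> (e -> t)) — read needs (t -> (e -> e)); Lee needs t; neither fits.
cat : (t -> t) — read needs (t -> (e -> e)); cat needs t; neither fits.
some : (e -> (e -> (e -> t))) — read needs (t -> (e -> e)); some needs e; neither fits.

student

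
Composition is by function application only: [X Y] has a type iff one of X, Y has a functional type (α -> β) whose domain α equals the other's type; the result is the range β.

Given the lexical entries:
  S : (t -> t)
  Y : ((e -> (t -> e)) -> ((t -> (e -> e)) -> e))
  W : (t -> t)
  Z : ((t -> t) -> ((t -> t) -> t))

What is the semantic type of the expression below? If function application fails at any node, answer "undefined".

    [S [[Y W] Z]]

undefined

At [Y W]: neither ((e -> (t -> e)) -> ((t -> (e -> e)) -> e)) nor (t -> t) can take the other as argument; the node is ill-typed.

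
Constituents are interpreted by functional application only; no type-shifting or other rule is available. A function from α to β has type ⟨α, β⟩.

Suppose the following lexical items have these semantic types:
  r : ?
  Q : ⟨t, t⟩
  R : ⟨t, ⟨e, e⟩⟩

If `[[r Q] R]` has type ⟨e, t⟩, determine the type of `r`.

At [[r Q] R] (required: ⟨e, t⟩): R is ⟨t, ⟨e, e⟩⟩, which is not a function with range ⟨e, t⟩; hence [r Q] is the functor — type ⟨⟨t, ⟨e, e⟩⟩, ⟨e, t⟩⟩.
At [r Q] (required: ⟨⟨t, ⟨e, e⟩⟩, ⟨e, t⟩⟩): Q is ⟨t, t⟩, which is not a function with range ⟨⟨t, ⟨e, e⟩⟩, ⟨e, t⟩⟩; hence r is the functor — type ⟨⟨t, t⟩, ⟨⟨t, ⟨e, e⟩⟩, ⟨e, t⟩⟩⟩.

⟨⟨t, t⟩, ⟨⟨t, ⟨e, e⟩⟩, ⟨e, t⟩⟩⟩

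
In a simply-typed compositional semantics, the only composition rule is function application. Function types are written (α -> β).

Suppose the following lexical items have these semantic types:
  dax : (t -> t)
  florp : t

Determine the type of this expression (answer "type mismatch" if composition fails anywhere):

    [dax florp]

t

[dax florp]: (t -> t) applied to t yields t.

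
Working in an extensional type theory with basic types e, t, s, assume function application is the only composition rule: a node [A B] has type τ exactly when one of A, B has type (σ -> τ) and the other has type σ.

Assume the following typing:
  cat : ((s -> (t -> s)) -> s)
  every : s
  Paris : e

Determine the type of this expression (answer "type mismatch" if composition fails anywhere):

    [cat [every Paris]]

type mismatch

[every Paris]: s with e — neither is a function whose domain matches the other; composition fails here.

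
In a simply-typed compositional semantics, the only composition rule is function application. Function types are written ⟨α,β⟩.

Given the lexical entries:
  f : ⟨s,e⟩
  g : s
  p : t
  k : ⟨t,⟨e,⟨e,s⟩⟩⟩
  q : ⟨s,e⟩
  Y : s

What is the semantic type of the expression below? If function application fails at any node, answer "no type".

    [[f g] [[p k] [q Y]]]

[f g]: ⟨s,e⟩ applied to s yields e.
[p k]: ⟨t,⟨e,⟨e,s⟩⟩⟩ applied to t yields ⟨e,⟨e,s⟩⟩.
[q Y]: ⟨s,e⟩ applied to s yields e.
[[p k] [q Y]]: ⟨e,⟨e,s⟩⟩ applied to e yields ⟨e,s⟩.
[[f g] [[p k] [q Y]]]: ⟨e,s⟩ applied to e yields s.

s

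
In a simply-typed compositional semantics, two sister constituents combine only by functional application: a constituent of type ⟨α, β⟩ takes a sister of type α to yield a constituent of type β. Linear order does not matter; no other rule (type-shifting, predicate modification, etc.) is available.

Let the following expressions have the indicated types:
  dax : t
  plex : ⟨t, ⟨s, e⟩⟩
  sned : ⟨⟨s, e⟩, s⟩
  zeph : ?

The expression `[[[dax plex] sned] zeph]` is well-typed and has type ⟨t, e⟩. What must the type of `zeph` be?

⟨s, ⟨t, e⟩⟩

[[[dax plex] sned] zeph] must have type ⟨t, e⟩. The sister [[dax plex] sned] has type s; that is not a function onto ⟨t, e⟩, so zeph must be the functor, of type ⟨s, ⟨t, e⟩⟩.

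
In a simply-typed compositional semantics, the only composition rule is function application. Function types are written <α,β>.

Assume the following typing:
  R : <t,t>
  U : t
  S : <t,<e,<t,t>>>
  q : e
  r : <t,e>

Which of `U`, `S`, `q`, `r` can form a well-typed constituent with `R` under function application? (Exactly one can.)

U — combines: R : <t,t> takes U : t as argument, giving t.
S : <t,<e,<t,t>>> — does not combine with R.
q : e — does not combine with R.
r : <t,e> — does not combine with R.

U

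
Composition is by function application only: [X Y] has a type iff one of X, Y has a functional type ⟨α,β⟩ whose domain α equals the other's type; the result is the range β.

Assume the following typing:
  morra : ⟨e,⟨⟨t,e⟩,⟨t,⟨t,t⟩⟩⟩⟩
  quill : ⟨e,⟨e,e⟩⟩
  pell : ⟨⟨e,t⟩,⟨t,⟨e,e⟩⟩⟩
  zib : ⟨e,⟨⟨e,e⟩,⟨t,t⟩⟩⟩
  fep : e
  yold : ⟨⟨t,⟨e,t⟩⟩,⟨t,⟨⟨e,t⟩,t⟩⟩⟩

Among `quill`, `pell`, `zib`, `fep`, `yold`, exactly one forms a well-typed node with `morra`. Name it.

fep

quill : ⟨e,⟨e,e⟩⟩ — does not combine with morra.
pell : ⟨⟨e,t⟩,⟨t,⟨e,e⟩⟩⟩ — does not combine with morra.
zib : ⟨e,⟨⟨e,e⟩,⟨t,t⟩⟩⟩ — does not combine with morra.
fep — combines: morra : ⟨e,⟨⟨t,e⟩,⟨t,⟨t,t⟩⟩⟩⟩ takes fep : e as argument, giving ⟨⟨t,e⟩,⟨t,⟨t,t⟩⟩⟩.
yold : ⟨⟨t,⟨e,t⟩⟩,⟨t,⟨⟨e,t⟩,t⟩⟩⟩ — does not combine with morra.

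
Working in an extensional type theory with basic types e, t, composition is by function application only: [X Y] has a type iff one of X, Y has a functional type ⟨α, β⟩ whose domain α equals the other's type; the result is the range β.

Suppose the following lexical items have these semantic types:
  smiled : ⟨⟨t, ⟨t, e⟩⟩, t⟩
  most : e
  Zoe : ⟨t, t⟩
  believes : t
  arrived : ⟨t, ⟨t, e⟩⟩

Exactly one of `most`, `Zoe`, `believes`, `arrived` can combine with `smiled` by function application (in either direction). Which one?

arrived

most : e — smiled needs ⟨t, ⟨t, e⟩⟩; most needs nothing (atomic); neither fits.
Zoe : ⟨t, t⟩ — smiled needs ⟨t, ⟨t, e⟩⟩; Zoe needs t; neither fits.
believes : t — smiled needs ⟨t, ⟨t, e⟩⟩; believes needs nothing (atomic); neither fits.
arrived — combines: smiled : ⟨⟨t, ⟨t, e⟩⟩, t⟩ takes arrived : ⟨t, ⟨t, e⟩⟩ as argument, giving t.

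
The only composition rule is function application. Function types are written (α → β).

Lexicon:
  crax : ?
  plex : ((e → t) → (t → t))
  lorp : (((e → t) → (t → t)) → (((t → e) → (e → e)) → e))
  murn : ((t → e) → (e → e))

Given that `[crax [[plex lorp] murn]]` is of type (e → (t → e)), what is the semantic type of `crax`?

[crax [[plex lorp] murn]] must have type (e → (t → e)). The sister [[plex lorp] murn] has type e; that is not a function onto (e → (t → e)), so crax must be the functor, of type (e → (e → (t → e))).

(e → (e → (t → e)))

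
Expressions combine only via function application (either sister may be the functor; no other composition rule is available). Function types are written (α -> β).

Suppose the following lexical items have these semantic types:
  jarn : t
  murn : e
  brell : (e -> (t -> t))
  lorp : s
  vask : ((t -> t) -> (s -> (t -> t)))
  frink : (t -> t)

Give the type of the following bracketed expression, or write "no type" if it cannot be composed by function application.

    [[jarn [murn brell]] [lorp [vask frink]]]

[murn brell]: functor brell : (e -> (t -> t)), argument murn : e; result (t -> t).
[jarn [murn brell]]: functor [murn brell] : (t -> t), argument jarn : t; result t.
[vask frink]: functor vask : ((t -> t) -> (s -> (t -> t))), argument frink : (t -> t); result (s -> (t -> t)).
[lorp [vask frink]]: functor [vask frink] : (s -> (t -> t)), argument lorp : s; result (t -> t).
[[jarn [murn brell]] [lorp [vask frink]]]: functor [lorp [vask frink]] : (t -> t), argument [jarn [murn brell]] : t; result t.

t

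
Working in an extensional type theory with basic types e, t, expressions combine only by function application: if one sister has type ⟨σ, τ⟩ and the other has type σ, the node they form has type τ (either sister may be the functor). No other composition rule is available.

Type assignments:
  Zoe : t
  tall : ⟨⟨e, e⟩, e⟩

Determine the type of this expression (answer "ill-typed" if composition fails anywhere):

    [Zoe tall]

At [Zoe tall]: neither t nor ⟨⟨e, e⟩, e⟩ can take the other as argument; the node is ill-typed.

ill-typed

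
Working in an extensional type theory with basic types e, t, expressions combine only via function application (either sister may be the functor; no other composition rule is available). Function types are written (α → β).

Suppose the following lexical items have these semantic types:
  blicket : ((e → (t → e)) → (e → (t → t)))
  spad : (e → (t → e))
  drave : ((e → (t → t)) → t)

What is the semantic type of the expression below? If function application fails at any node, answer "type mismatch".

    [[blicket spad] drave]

t

[blicket spad]: ((e → (t → e)) → (e → (t → t))) applied to (e → (t → e)) yields (e → (t → t)).
[[blicket spad] drave]: ((e → (t → t)) → t) applied to (e → (t → t)) yields t.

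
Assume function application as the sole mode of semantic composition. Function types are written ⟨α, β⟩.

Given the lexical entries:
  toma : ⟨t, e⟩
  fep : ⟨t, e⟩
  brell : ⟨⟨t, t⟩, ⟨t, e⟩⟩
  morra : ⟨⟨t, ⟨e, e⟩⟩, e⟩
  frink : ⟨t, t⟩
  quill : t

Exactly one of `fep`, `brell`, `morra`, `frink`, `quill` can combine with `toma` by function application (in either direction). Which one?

quill

fep : ⟨t, e⟩ — neither side's domain matches the other.
brell : ⟨⟨t, t⟩, ⟨t, e⟩⟩ — neither side's domain matches the other.
morra : ⟨⟨t, ⟨e, e⟩⟩, e⟩ — neither side's domain matches the other.
frink : ⟨t, t⟩ — neither side's domain matches the other.
quill — combines: toma : ⟨t, e⟩ takes quill : t as argument, giving e.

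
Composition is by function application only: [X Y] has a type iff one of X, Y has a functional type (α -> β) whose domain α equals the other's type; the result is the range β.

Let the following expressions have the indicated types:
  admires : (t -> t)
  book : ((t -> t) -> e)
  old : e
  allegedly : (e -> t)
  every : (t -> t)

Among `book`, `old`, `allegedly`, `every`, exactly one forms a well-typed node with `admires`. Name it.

book — combines: book : ((t -> t) -> e) takes admires : (t -> t) as argument, giving e.
old : e — no; admires wants t, and old wants nothing (atomic).
allegedly : (e -> t) — no; admires wants t, and allegedly wants e.
every : (t -> t) — no; admires wants t, and every wants t.

book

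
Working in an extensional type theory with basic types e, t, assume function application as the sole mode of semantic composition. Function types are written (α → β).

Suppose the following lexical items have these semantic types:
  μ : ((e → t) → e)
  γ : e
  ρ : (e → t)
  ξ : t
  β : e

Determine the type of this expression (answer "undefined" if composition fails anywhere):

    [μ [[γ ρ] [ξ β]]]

undefined

At [γ ρ], ρ : (e → t) takes γ : e, giving t.
At [ξ β]: neither t nor e can take the other as argument; the node is ill-typed.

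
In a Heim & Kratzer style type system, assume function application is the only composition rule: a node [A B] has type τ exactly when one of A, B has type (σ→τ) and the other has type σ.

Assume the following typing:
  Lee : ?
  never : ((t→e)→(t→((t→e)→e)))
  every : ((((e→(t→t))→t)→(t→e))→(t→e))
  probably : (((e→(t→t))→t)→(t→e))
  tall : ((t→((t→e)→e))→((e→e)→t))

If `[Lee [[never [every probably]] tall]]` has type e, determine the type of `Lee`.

At [Lee [[never [every probably]] tall]] (required: e): [[never [every probably]] tall] is ((e→e)→t), which is not a function with range e; hence Lee is the functor — type (((e→e)→t)→e).

(((e→e)→t)→e)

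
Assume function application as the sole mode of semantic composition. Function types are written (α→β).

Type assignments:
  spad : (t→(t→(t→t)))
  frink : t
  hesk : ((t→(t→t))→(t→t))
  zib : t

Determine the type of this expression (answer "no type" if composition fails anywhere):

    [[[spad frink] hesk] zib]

t

At [spad frink], spad : (t→(t→(t→t))) takes frink : t, giving (t→(t→t)).
At [[spad frink] hesk], hesk : ((t→(t→t))→(t→t)) takes [spad frink] : (t→(t→t)), giving (t→t).
At [[[spad frink] hesk] zib], [[spad frink] hesk] : (t→t) takes zib : t, giving t.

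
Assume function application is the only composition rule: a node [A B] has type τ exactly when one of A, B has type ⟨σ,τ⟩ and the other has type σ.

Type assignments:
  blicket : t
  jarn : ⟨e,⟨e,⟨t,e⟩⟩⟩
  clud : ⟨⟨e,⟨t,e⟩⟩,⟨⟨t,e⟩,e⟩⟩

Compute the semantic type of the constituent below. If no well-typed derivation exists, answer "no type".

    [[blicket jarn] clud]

no type

At [blicket jarn]: neither t nor ⟨e,⟨e,⟨t,e⟩⟩⟩ can take the other as argument; the node is ill-typed.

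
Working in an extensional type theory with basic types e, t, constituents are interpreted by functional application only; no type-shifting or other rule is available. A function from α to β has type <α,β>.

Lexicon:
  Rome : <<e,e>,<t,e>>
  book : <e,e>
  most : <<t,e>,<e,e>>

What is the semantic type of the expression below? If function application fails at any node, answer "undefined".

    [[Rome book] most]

[Rome book]: Rome is <<e,e>,<t,e>>, book is <e,e>; result <t,e>.
[[Rome book] most]: most is <<t,e>,<e,e>>, [Rome book] is <t,e>; result <e,e>.

<e,e>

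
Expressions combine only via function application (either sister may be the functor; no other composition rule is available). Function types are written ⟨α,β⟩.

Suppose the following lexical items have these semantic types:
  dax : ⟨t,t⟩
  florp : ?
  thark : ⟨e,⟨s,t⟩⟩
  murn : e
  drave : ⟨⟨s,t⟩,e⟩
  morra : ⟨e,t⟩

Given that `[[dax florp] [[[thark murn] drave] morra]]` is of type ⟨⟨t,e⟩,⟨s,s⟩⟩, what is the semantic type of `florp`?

[[dax florp] [[[thark murn] drave] morra]] must have type ⟨⟨t,e⟩,⟨s,s⟩⟩. The sister [[[thark murn] drave] morra] has type t; that is not a function onto ⟨⟨t,e⟩,⟨s,s⟩⟩, so [dax florp] must be the functor, of type ⟨t,⟨⟨t,e⟩,⟨s,s⟩⟩⟩.
[dax florp] must have type ⟨t,⟨⟨t,e⟩,⟨s,s⟩⟩⟩. The sister dax has type ⟨t,t⟩; that is not a function onto ⟨t,⟨⟨t,e⟩,⟨s,s⟩⟩⟩, so florp must be the functor, of type ⟨⟨t,t⟩,⟨t,⟨⟨t,e⟩,⟨s,s⟩⟩⟩⟩.

⟨⟨t,t⟩,⟨t,⟨⟨t,e⟩,⟨s,s⟩⟩⟩⟩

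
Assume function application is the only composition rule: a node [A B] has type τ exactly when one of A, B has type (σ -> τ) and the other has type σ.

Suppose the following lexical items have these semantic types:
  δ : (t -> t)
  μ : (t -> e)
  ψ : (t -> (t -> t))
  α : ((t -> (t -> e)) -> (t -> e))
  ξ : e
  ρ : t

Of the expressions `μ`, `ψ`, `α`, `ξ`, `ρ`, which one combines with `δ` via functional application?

μ : (t -> e) — no; δ wants t, and μ wants t.
ψ : (t -> (t -> t)) — no; δ wants t, and ψ wants t.
α : ((t -> (t -> e)) -> (t -> e)) — no; δ wants t, and α wants (t -> (t -> e)).
ξ : e — no; δ wants t, and ξ wants nothing (atomic).
ρ — combines: δ : (t -> t) takes ρ : t as argument, giving t.

ρ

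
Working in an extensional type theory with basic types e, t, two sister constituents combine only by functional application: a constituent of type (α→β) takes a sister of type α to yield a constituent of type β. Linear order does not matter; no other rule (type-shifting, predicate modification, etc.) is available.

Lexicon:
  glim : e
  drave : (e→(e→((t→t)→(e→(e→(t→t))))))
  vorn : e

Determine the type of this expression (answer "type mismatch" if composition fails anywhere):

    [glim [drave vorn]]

[drave vorn]: drave is (e→(e→((t→t)→(e→(e→(t→t)))))), vorn is e; result (e→((t→t)→(e→(e→(t→t))))).
[glim [drave vorn]]: [drave vorn] is (e→((t→t)→(e→(e→(t→t))))), glim is e; result ((t→t)→(e→(e→(t→t)))).

((t→t)→(e→(e→(t→t))))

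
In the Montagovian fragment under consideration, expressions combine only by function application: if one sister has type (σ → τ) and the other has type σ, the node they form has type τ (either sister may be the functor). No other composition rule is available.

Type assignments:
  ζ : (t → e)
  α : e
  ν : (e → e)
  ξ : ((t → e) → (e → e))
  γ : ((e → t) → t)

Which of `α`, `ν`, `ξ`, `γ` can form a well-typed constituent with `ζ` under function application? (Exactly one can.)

ξ

α : e — does not combine with ζ.
ν : (e → e) — does not combine with ζ.
ξ — combines: ξ : ((t → e) → (e → e)) takes ζ : (t → e) as argument, giving (e → e).
γ : ((e → t) → t) — does not combine with ζ.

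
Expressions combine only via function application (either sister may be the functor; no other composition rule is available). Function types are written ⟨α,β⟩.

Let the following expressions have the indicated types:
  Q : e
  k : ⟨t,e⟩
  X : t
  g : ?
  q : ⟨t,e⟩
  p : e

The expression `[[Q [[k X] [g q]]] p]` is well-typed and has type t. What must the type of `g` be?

[[Q [[k X] [g q]]] p] is required to be t. p : e cannot yield t as functor, so [Q [[k X] [g q]]] : ⟨e,t⟩.
[Q [[k X] [g q]]] is required to be ⟨e,t⟩. Q : e cannot yield ⟨e,t⟩ as functor, so [[k X] [g q]] : ⟨e,⟨e,t⟩⟩.
[[k X] [g q]] is required to be ⟨e,⟨e,t⟩⟩. [k X] : e cannot yield ⟨e,⟨e,t⟩⟩ as functor, so [g q] : ⟨e,⟨e,⟨e,t⟩⟩⟩.
[g q] is required to be ⟨e,⟨e,⟨e,t⟩⟩⟩. q : ⟨t,e⟩ cannot yield ⟨e,⟨e,⟨e,t⟩⟩⟩ as functor, so g : ⟨⟨t,e⟩,⟨e,⟨e,⟨e,t⟩⟩⟩⟩.

⟨⟨t,e⟩,⟨e,⟨e,⟨e,t⟩⟩⟩⟩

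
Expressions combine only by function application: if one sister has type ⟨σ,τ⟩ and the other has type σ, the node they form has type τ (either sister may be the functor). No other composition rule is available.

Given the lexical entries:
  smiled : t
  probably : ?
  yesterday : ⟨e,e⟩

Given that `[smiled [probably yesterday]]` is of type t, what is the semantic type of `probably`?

⟨⟨e,e⟩,⟨t,t⟩⟩

At [smiled [probably yesterday]] (required: t): smiled is t, which is not a function with range t; hence [probably yesterday] is the functor — type ⟨t,t⟩.
At [probably yesterday] (required: ⟨t,t⟩): yesterday is ⟨e,e⟩, which is not a function with range ⟨t,t⟩; hence probably is the functor — type ⟨⟨e,e⟩,⟨t,t⟩⟩.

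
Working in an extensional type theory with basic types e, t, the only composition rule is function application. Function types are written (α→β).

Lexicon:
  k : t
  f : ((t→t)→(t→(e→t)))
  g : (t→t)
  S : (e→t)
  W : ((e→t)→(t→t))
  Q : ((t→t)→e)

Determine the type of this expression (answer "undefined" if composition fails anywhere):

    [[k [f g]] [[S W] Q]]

t

At [f g], f : ((t→t)→(t→(e→t))) takes g : (t→t), giving (t→(e→t)).
At [k [f g]], [f g] : (t→(e→t)) takes k : t, giving (e→t).
At [S W], W : ((e→t)→(t→t)) takes S : (e→t), giving (t→t).
At [[S W] Q], Q : ((t→t)→e) takes [S W] : (t→t), giving e.
At [[k [f g]] [[S W] Q]], [k [f g]] : (e→t) takes [[S W] Q] : e, giving t.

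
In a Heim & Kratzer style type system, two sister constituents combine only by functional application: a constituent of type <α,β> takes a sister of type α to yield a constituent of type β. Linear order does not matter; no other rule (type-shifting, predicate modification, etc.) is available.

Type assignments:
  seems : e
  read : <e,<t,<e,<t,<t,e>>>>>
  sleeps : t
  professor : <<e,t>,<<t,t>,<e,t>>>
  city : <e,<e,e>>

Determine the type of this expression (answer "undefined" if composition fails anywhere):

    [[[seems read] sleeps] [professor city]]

[seems read]: read is <e,<t,<e,<t,<t,e>>>>>, seems is e; result <t,<e,<t,<t,e>>>>.
[[seems read] sleeps]: [seems read] is <t,<e,<t,<t,e>>>>, sleeps is t; result <e,<t,<t,e>>>.
[professor city]: <<e,t>,<<t,t>,<e,t>>> and <e,<e,e>> cannot combine by function application — type clash.

undefined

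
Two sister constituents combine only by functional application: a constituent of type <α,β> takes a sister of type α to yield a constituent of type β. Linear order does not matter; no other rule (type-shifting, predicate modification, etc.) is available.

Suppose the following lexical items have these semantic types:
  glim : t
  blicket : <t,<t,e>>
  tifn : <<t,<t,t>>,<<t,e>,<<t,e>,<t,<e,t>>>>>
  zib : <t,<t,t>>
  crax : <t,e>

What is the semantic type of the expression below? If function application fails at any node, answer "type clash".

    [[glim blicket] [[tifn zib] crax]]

[glim blicket]: functor blicket : <t,<t,e>>, argument glim : t; result <t,e>.
[tifn zib]: functor tifn : <<t,<t,t>>,<<t,e>,<<t,e>,<t,<e,t>>>>>, argument zib : <t,<t,t>>; result <<t,e>,<<t,e>,<t,<e,t>>>>.
[[tifn zib] crax]: functor [tifn zib] : <<t,e>,<<t,e>,<t,<e,t>>>>, argument crax : <t,e>; result <<t,e>,<t,<e,t>>>.
[[glim blicket] [[tifn zib] crax]]: functor [[tifn zib] crax] : <<t,e>,<t,<e,t>>>, argument [glim blicket] : <t,e>; result <t,<e,t>>.

<t,<e,t>>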